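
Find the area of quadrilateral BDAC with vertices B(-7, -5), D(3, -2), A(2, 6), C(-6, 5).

Using the Shoelace formula for a quadrilateral (vertices in order):
Area = (1/2)|sum of (x_i * y_(i+1) - x_(i+1) * y_i)|
Terms: (-7*-2 - 3*-5) = 29, (3*6 - 2*-2) = 22, (2*5 - -6*6) = 46, (-6*-5 - -7*5) = 65
Sum = 162
Area = (1/2)(162) = 81

81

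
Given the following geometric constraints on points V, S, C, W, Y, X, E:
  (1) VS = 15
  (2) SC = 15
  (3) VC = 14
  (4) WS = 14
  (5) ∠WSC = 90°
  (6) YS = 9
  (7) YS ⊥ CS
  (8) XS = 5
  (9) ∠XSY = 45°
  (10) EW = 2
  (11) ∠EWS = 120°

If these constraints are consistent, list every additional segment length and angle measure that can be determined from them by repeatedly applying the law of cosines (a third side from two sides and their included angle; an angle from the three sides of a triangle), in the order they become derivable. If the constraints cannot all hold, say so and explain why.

The constraints are consistent. Derivable facts, in order:
After 1 step:
- CW ≈ 20.52
- CY = 3·√34
- SE = 2·√57
- YX ≈ 6.51
- ∠CSV = 55.64°
- ∠CVS = 62.18°
- ∠SCV = 62.18°
After 2 steps:
- ∠CWS = 46.97°
- ∠CYS = 59.04°
- ∠ESW = 6.59°
- ∠SCW = 43.03°
- ∠SCY = 30.96°
- ∠SEW = 53.41°
- ∠SXY = 102.1°
- ∠SYX = 32.9°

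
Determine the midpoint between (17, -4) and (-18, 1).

The midpoint is the point halfway along the segment.
Move half the horizontal distance: 17 + (-18 - 17)/2 = 17 + -35/2 = -1/2
Move half the vertical distance: -4 + (1 - -4)/2 = -4 + 5/2 = -3/2
Midpoint = (-1/2, -3/2)

(-1/2, -3/2)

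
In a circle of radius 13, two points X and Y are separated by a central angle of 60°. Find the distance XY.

Chord = 2(13) sin(30°) = 13

13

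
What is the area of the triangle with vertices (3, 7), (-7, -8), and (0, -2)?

Shoelace: Area = (1/2)|3(-8--2) + -7(-2-7) + 0(7--8)| = (1/2)(45) = 45/2

45/2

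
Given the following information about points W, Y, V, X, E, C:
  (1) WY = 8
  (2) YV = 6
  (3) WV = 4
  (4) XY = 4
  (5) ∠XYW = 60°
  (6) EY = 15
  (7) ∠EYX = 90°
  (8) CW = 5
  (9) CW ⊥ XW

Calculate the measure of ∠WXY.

Step 1: By the law of cosines on triangle XYW: XW² = 4² + 8² − 2·4·8·cos(60°) = 48, so XW = 4·√3.
Step 2: By the inverse law of cosines on triangle WXY: cos(∠WXY) = ((4·√3)² + 4² − 8²) / (2·4·√3·4) = 0/55.43 = 0, so ∠WXY = 90°.

Therefore, the measure of angle ∠WXY = 90°.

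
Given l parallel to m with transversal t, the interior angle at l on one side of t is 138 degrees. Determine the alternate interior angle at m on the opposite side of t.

Alternate interior angles formed by parallel lines and a transversal are equal.
The given angle is 138 degrees.
The alternate interior angle = 138 degrees.

138 degrees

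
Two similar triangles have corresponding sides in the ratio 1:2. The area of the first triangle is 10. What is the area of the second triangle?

Area ratio = (1/2)^2 = 1/4. Area of the second triangle = 10 * 4/1 = 40.

40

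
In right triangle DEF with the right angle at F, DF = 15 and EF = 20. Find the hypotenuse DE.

In a right triangle, the square of the hypotenuse equals the sum of the squares of the two legs.
The legs are 15 and 20, so the hypotenuse = sqrt(225 + 400) = sqrt(625) = 25.

25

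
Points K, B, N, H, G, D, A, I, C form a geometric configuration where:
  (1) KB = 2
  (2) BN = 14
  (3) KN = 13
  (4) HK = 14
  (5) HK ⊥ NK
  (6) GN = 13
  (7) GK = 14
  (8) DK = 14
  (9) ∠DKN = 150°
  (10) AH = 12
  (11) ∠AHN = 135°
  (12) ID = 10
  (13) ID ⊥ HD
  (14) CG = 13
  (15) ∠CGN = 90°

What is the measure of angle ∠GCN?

Step 1: By the law of cosines on triangle CGN: CN² = 13² + 13² − 2·13·13·cos(90°) = 338, so CN = 13·√2.
Step 2: By the inverse law of cosines on triangle GCN: cos(∠GCN) = (13² + (13·√2)² − 13²) / (2·13·13·√2) = 338/478 = 0.7071, so ∠GCN = 45°.

Therefore, the measure of angle ∠GCN = 45°.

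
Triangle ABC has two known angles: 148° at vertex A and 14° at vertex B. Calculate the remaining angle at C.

By the triangle angle sum property, the three interior angles of any triangle add up to 180°.
We know angle A = 148° and angle B = 14°, so their sum is 162°.
Therefore angle C = 180° - 162° = 18°.

18 degrees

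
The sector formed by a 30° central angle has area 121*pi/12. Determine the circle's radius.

r² = 360 × 121*pi/12 / (π × 30) = 121, so r = 11.

11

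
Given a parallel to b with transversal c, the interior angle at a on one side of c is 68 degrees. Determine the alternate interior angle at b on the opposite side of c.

Alternate interior angles formed by parallel lines and a transversal are equal.
The given angle is 68 degrees.
The alternate interior angle = 68 degrees.

68 degrees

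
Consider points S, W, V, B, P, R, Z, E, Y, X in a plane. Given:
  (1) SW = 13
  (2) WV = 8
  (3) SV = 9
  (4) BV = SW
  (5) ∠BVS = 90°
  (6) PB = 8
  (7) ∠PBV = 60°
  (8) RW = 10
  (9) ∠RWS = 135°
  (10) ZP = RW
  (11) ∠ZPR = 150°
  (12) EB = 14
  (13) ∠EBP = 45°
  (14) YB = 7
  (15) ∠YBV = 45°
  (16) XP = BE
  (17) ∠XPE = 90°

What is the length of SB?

From the given relations: BV = SW = 13.
Step 1: By the law of cosines on triangle SVB: SB² = 9² + 13² − 2·9·13·cos(90°) = 250, so SB = 5·√10.

Therefore, the length of SB = 5·√10.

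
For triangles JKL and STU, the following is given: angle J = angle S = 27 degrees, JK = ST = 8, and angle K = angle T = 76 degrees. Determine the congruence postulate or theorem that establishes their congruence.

The given information matches ASA: Two pairs of corresponding angles and the included side are equal (Angle-Side-Angle).

ASA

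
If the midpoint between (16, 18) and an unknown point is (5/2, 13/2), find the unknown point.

Using the midpoint formula: M = ((x1 + x2)/2, (y1 + y2)/2)
We know M = (5/2, 13/2) and B = (16, 18)
For x: 5/2 = (16 + x2)/2, so x2 = 2*5/2 - 16 = -11
For y: 13/2 = (18 + y2)/2, so y2 = 2*13/2 - 18 = -5
C = (-11, -5)

(-11, -5)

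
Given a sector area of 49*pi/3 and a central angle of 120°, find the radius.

r² = 360 × 49*pi/3 / (π × 120) = 49, so r = 7.

7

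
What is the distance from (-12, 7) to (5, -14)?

The horizontal distance is |5 - -12| = 17 and the vertical distance is |-14 - 7| = 21.
By the Pythagorean theorem, d = sqrt(17^2 + 21^2) = sqrt(730).

sqrt(730)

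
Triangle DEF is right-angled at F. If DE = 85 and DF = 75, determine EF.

Rearranging the Pythagorean theorem to solve for the unknown leg:
leg^2 = hypotenuse^2 - known_leg^2 = 7225 - 5625 = 1600
leg = sqrt(1600) = 40.

40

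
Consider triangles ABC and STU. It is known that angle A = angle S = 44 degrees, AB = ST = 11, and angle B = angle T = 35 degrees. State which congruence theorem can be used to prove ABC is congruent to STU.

The given information matches ASA: Two pairs of corresponding angles and the included side are equal (Angle-Side-Angle).

ASA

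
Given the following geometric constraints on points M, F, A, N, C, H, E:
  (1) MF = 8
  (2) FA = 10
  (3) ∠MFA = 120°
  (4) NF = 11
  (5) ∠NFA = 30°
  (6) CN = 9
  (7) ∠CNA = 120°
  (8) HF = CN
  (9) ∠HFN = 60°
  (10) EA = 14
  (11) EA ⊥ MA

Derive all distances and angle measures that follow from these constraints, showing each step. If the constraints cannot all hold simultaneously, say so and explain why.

The constraints are consistent.

From the given relations:
  HF = CN = 9

Step 1: From MF = 8, FA = 10, and ∠MFA = 120°, by the law of cosines:
  MA² = MF² + FA² - 2·MF·FA·cos(120°) = 64 + 100 + 80 = 244
  MA = 2·√61

Step 2: From AF = 10, FN = 11, and ∠AFN = 30°, by the law of cosines:
  AN² = AF² + FN² - 2·AF·FN·cos(30°) = 100 + 121 - 190.5 = 30.47
  AN ≈ 5.52

Step 3: From NF = 11, FH = 9, and ∠NFH = 60°, by the law of cosines:
  NH² = NF² + FH² - 2·NF·FH·cos(60°) = 121 + 81 - 99 = 103
  NH = √103

Step 4: From MA = 2·√61, AE = 14, and ∠MAE = 90°, by the law of cosines:
  ME² = MA² + AE² - 2·MA·AE·cos(90°) = 244 + 196 - 0 = 440
  ME = 2·√110

Step 5: From AN = 5.52, NC = 9, and ∠ANC = 120°, by the law of cosines:
  AC² = AN² + NC² - 2·AN·NC·cos(120°) = 30.47 + 81 + 49.68 = 161.2
  AC ≈ 12.69

Step 6: From MA = 2·√61, MF = 8, AF = 10, by the inverse law of cosines:
  cos(∠AMF) = (MA² + MF² - AF²) / (2·MA·MF)
  ∠AMF = 33.67°

Step 7: From AF = 10, AM = 2·√61, FM = 8, by the inverse law of cosines:
  cos(∠FAM) = (AF² + AM² - FM²) / (2·AF·AM)
  ∠FAM = 26.33°

Step 8: From AF = 10, AN = 5.52, FN = 11, by the inverse law of cosines:
  cos(∠FAN) = (AF² + AN² - FN²) / (2·AF·AN)
  ∠FAN = 85.08°

Step 9: From NA = 5.52, NF = 11, AF = 10, by the inverse law of cosines:
  cos(∠ANF) = (NA² + NF² - AF²) / (2·NA·NF)
  ∠ANF = 64.92°

Step 10: From NF = 11, NH = √103, FH = 9, by the inverse law of cosines:
  cos(∠FNH) = (NF² + NH² - FH²) / (2·NF·NH)
  ∠FNH = 50.17°

Step 11: From HF = 9, HN = √103, FN = 11, by the inverse law of cosines:
  cos(∠FHN) = (HF² + HN² - FN²) / (2·HF·HN)
  ∠FHN = 69.83°

Step 12: From MA = 2·√61, ME = 2·√110, AE = 14, by the inverse law of cosines:
  cos(∠AME) = (MA² + ME² - AE²) / (2·MA·ME)
  ∠AME = 41.87°

Step 13: From AC = 12.69, AN = 5.52, CN = 9, by the inverse law of cosines:
  cos(∠CAN) = (AC² + AN² - CN²) / (2·AC·AN)
  ∠CAN = 37.88°

Step 14: From CA = 12.69, CN = 9, AN = 5.52, by the inverse law of cosines:
  cos(∠ACN) = (CA² + CN² - AN²) / (2·CA·CN)
  ∠ACN = 22.12°

Step 15: From EA = 14, EM = 2·√110, AM = 2·√61, by the inverse law of cosines:
  cos(∠AEM) = (EA² + EM² - AM²) / (2·EA·EM)
  ∠AEM = 48.13°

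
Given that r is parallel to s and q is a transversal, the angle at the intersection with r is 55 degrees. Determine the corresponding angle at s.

Corresponding angles are equal: 55 degrees.

55 degrees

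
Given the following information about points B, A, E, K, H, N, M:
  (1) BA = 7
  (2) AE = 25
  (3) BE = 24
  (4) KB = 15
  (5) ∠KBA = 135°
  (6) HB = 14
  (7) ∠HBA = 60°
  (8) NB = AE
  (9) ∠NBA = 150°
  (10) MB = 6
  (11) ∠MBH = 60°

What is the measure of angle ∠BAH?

Step 1: By the law of cosines on triangle ABH: AH² = 7² + 14² − 2·7·14·cos(60°) = 147, so AH = 7·√3.
Step 2: By the inverse law of cosines on triangle BAH: cos(∠BAH) = (7² + (7·√3)² − 14²) / (2·7·7·√3) = 0/169.74 = 0, so ∠BAH = 90°.

Therefore, the measure of angle ∠BAH = 90°.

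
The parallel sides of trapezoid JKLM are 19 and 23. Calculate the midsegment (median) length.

midsegment = (19 + 23) / 2 = 42 / 2 = 21

21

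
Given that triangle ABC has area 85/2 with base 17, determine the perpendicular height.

height = 2 * 85/2 / 17 = 5

5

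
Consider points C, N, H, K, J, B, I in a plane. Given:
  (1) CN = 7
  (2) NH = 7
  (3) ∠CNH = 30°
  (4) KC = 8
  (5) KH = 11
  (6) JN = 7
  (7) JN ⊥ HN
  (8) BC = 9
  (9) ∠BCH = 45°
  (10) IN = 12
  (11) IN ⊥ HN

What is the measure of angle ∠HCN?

Step 1: By the law of cosines on triangle CNH: CH² = 7² + 7² − 2·7·7·cos(30°) = 13.13, so CH ≈ 3.62.
Step 2: By the inverse law of cosines on triangle HCN: cos(∠HCN) = (3.62² + 7² − 7²) / (2·3.62·7) = 13.13/50.73 = 0.2588, so ∠HCN = 75°.

Therefore, the measure of angle ∠HCN = 75°.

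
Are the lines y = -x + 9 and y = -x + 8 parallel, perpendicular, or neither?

Slope of line 1: m1 = -1
Slope of line 2: m2 = -1
Since m1 = m2 = -1, the lines are parallel.

Parallel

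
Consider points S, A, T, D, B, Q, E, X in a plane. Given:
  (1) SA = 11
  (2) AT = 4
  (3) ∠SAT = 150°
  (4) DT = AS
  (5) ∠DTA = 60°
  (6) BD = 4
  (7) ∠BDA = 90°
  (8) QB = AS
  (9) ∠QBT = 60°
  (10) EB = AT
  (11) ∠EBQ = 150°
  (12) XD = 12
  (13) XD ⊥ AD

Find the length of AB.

From the given relations: DT = AS = 11.
Step 1: By the law of cosines on triangle DTA: DA² = 11² + 4² − 2·11·4·cos(60°) = 93, so DA = √93.
Step 2: By the law of cosines on triangle ADB: AB² = √93² + 4² − 2·√93·4·cos(90°) = 109, so AB = √109.

Therefore, the length of AB = √109.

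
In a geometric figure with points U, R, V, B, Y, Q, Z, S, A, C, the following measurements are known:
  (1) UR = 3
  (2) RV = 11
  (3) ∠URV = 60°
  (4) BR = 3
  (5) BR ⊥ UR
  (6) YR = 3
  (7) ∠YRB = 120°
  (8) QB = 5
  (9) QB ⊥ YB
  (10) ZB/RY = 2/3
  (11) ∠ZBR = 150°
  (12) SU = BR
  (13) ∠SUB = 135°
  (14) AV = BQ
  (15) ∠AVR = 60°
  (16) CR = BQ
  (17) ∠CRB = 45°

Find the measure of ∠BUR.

Step 1: By the law of cosines on triangle URB: UB² = 3² + 3² − 2·3·3·cos(90°) = 18, so UB = 3·√2.
Step 2: By the inverse law of cosines on triangle BUR: cos(∠BUR) = ((3·√2)² + 3² − 3²) / (2·3·√2·3) = 18/25.46 = 0.7071, so ∠BUR = 45°.

Therefore, the measure of angle ∠BUR = 45°.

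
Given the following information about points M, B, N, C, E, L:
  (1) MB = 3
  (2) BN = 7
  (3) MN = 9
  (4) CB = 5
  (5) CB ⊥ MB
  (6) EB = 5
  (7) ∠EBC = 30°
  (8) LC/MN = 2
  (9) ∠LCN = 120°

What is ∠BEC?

Step 1: By the law of cosines on triangle EBC: EC² = 5² + 5² − 2·5·5·cos(30°) = 6.7, so EC ≈ 2.59.
Step 2: By the inverse law of cosines on triangle BEC: cos(∠BEC) = (5² + 2.59² − 5²) / (2·5·2.59) = 6.7/25.88 = 0.2588, so ∠BEC = 75°.

Therefore, the measure of angle ∠BEC = 75°.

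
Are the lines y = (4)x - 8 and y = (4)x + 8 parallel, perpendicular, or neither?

Slope of line 1: m1 = 4
Slope of line 2: m2 = 4
m1 = m2, so the lines are parallel.

Parallel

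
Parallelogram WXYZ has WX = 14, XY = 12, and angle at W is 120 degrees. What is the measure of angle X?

Consecutive angles are supplementary: angle X = 180 - 120 = 60 degrees.

60 degrees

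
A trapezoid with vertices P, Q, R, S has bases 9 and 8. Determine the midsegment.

The midsegment of a trapezoid = (base1 + base2) / 2
midsegment = (9 + 8) / 2
midsegment = 17 / 2
midsegment = 17/2

17/2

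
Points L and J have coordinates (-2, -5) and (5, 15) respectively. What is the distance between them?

d = sqrt((7)^2 + (20)^2) = sqrt(449)

sqrt(449)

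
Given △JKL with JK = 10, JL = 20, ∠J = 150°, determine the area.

When two sides and the included angle are known, the area formula is (1/2)ab sin(C).
The height from one side to the opposite vertex is 20 sin(150°) = 10.
Area = (1/2) * 10 * 10 = 50.

50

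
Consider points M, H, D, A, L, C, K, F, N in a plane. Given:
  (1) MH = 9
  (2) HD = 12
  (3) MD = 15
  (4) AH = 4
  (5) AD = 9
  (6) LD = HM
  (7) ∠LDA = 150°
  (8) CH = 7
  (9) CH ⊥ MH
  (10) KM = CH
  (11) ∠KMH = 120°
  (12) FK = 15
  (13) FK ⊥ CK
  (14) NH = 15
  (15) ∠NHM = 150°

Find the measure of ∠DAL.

From the given relations: LD = HM = 9.
Step 1: By the law of cosines on triangle ADL: AL² = 9² + 9² − 2·9·9·cos(150°) = 302.3, so AL ≈ 17.39.
Step 2: By the inverse law of cosines on triangle DAL: cos(∠DAL) = (9² + 17.39² − 9²) / (2·9·17.39) = 302.3/312.96 = 0.9659, so ∠DAL = 15°.

Therefore, the measure of angle ∠DAL = 15°.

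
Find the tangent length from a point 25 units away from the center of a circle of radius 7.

The tangent, radius, and line from the external point to the center form a right triangle.
The right angle is where the tangent meets the radius.
By the Pythagorean theorem: tangent² + 7² = 25²
tangent² = 625 - 49 = 576
tangent = 24

24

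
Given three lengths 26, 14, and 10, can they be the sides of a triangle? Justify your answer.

No.
The triangle inequality is violated: 14 + 10 = 24 ≤ 26.
These lengths cannot form a triangle.

No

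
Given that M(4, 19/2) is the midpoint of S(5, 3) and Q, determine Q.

Using the midpoint formula: M = ((x1 + x2)/2, (y1 + y2)/2)
We know M = (4, 19/2) and S = (5, 3)
For x: 4 = (5 + x2)/2, so x2 = 2*4 - 5 = 3
For y: 19/2 = (3 + y2)/2, so y2 = 2*19/2 - 3 = 16
Q = (3, 16)

(3, 16)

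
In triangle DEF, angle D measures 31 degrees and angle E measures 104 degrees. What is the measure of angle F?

Let angle F = x. Then 31 + 104 + x = 180.
x = 180 - 135 = 45 degrees.

45 degrees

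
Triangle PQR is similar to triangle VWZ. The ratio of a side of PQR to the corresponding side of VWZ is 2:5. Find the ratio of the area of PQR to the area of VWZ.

The ratio of areas of similar triangles equals the square of the side ratio.
Side ratio = 2:5
Area ratio = (2/5)^2 = 4/25 = 4:25

4:25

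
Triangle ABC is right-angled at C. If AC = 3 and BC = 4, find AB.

By the Pythagorean theorem: AB^2 = AC^2 + BC^2
AB^2 = 3^2 + 4^2 = 9 + 16 = 25
AB = sqrt(25) = 5

5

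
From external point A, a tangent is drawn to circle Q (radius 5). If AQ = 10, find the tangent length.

Let T be the point of tangency. Then QT ⊥ AT (radius ⊥ tangent).
In right triangle QTA: QA² = QT² + AT²
10² = 5² + AT²
AT² = 75, AT = 5*sqrt(3)

5*sqrt(3)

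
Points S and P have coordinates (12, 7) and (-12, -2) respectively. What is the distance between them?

d = sqrt((-12 - 12)^2 + (-2 - 7)^2)
d = sqrt(-24^2 + -9^2)
d = sqrt(576 + 81)
d = sqrt(657) = 3*sqrt(73)

3*sqrt(73)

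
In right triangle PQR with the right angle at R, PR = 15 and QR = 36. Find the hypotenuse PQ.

In a right triangle, the square of the hypotenuse equals the sum of the squares of the two legs.
The legs are 15 and 36, so the hypotenuse = sqrt(225 + 1296) = sqrt(1521) = 39.

39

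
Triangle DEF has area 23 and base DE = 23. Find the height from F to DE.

Rearranging the area formula Area = (1/2) * base * height:
height = 2 * Area / base = 2 * 23 / 23 = 2.

2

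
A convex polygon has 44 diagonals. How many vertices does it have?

Using d = n(n - 3)/2, we solve 44 = n(n - 3)/2.
So n(n - 3) = 88.
Testing n = 11: 11 * 8 = 88 = 88. Correct.
The polygon has 11 sides.

11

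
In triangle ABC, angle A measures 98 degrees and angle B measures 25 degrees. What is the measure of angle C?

angle C = 180 - 98 - 25 = 57 degrees.

57 degrees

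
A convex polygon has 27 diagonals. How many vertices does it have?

Using d = n(n - 3)/2, we solve 27 = n(n - 3)/2.
So n(n - 3) = 54.
Testing n = 9: 9 * 6 = 54 = 54. Correct.
The polygon has 9 sides.

9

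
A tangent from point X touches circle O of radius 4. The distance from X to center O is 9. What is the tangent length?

tangent = √(d² - r²) = √(9² - 4²) = √(81 - 16) = √65 = sqrt(65)

sqrt(65)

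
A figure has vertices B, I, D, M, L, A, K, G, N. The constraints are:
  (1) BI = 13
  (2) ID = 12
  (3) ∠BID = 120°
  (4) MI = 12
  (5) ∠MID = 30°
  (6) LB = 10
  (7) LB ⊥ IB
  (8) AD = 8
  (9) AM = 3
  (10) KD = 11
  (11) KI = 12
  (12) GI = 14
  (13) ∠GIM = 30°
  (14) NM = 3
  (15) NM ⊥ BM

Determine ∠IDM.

Step 1: By the law of cosines on triangle DIM: DM² = 12² + 12² − 2·12·12·cos(30°) = 38.58, so DM ≈ 6.21.
Step 2: By the inverse law of cosines on triangle IDM: cos(∠IDM) = (12² + 6.21² − 12²) / (2·12·6.21) = 38.58/149.08 = 0.2588, so ∠IDM = 75°.

Therefore, the measure of angle ∠IDM = 75°.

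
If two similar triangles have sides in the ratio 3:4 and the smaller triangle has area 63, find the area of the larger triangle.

The ratio of areas of similar triangles = (side ratio)^2.
Side ratio = 3:4, so area ratio = 9:16.
Area of the larger triangle / Area of the smaller triangle = 16/9
Area of the larger triangle = 63 * 16/9 = 112

112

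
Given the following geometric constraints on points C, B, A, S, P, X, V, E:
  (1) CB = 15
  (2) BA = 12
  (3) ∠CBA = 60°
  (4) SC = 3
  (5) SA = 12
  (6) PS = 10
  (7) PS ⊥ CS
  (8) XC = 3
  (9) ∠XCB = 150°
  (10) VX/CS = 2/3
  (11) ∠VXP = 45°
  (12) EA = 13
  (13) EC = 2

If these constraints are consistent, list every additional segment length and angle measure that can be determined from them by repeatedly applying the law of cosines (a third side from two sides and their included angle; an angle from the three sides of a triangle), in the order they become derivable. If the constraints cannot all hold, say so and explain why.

The constraints are consistent. Derivable facts, in order:
After 1 step:
- BX ≈ 17.66
- CA = 3·√21
- CP = √109
After 2 steps:
- ∠ACB = 49.11°
- ∠ACE = 64.12°
- ∠ACS = 49.11°
- ∠AEC = 107.92°
- ∠ASC = 120°
- ∠BAC = 70.89°
- ∠BXC = 25.13°
- ∠CAE = 7.96°
- ∠CAS = 10.89°
- ∠CBX = 4.87°
- ∠CPS = 16.7°
- ∠PCS = 73.3°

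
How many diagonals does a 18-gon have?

Total line segments between 18 vertices = C(18,2) = 153.
Subtract the 18 sides: 153 - 18 = 135 diagonals.

135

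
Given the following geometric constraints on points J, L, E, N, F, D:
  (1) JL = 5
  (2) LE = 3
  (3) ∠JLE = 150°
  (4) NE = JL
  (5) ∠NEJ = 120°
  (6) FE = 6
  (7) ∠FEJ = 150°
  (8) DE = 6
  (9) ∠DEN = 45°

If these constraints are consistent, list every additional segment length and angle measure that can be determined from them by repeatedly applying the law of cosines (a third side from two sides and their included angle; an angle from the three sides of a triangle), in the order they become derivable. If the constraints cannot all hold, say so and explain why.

The constraints are consistent. Derivable facts, in order:
After 1 step:
- JE ≈ 7.74
- ND ≈ 4.31
After 2 steps:
- JF ≈ 13.28
- JN ≈ 11.12
- ∠DNE = 79.88°
- ∠EDN = 55.12°
- ∠EJL = 11.17°
- ∠JEL = 18.83°
After 3 steps:
- ∠EFJ = 16.95°
- ∠EJF = 13.05°
- ∠EJN = 22.91°
- ∠ENJ = 37.09°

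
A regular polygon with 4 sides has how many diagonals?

The number of diagonals in an n-gon is n(n - 3)/2.
For n = 4: 4(4 - 3)/2 = 4 × 1 / 2 = 2.

2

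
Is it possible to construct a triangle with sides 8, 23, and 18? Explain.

Yes.
The triangle inequality requires that the sum of any two sides exceeds the third.
Here 8 + 18 = 26 > 23, so the condition is met.

Yes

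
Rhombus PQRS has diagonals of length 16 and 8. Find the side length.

Half-diagonals are 8 and 4. side = sqrt(8^2 + 4^2) = sqrt(80) = 4*sqrt(5)

4*sqrt(5)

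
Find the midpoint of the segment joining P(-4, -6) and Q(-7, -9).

M = ((x₁ + x₂)/2, (y₁ + y₂)/2)
= ((-4 + -7)/2, (-6 + -9)/2)
= (-11/2, -15/2) = (-11/2, -15/2)

(-11/2, -15/2)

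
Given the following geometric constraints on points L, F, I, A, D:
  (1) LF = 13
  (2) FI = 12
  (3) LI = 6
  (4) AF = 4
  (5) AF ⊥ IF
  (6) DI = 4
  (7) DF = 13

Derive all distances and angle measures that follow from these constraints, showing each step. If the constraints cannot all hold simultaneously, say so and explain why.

The constraints are consistent.

Step 1: From IF = 12, FA = 4, and ∠IFA = 90°, by the law of cosines:
  IA² = IF² + FA² - 2·IF·FA·cos(90°) = 144 + 16 - 0 = 160
  IA = 4·√10

Step 2: From LF = 13, LI = 6, FI = 12, by the inverse law of cosines:
  cos(∠FLI) = (LF² + LI² - FI²) / (2·LF·LI)
  ∠FLI = 66.98°

Step 3: From FD = 13, FI = 12, DI = 4, by the inverse law of cosines:
  cos(∠DFI) = (FD² + FI² - DI²) / (2·FD·FI)
  ∠DFI = 17.84°

Step 4: From FI = 12, FL = 13, IL = 6, by the inverse law of cosines:
  cos(∠IFL) = (FI² + FL² - IL²) / (2·FI·FL)
  ∠IFL = 27.4°

Step 5: From ID = 4, IF = 12, DF = 13, by the inverse law of cosines:
  cos(∠DIF) = (ID² + IF² - DF²) / (2·ID·IF)
  ∠DIF = 95.38°

Step 6: From IF = 12, IL = 6, FL = 13, by the inverse law of cosines:
  cos(∠FIL) = (IF² + IL² - FL²) / (2·IF·IL)
  ∠FIL = 85.62°

Step 7: From DF = 13, DI = 4, FI = 12, by the inverse law of cosines:
  cos(∠FDI) = (DF² + DI² - FI²) / (2·DF·DI)
  ∠FDI = 66.78°

Step 8: From IA = 4·√10, IF = 12, AF = 4, by the inverse law of cosines:
  cos(∠AIF) = (IA² + IF² - AF²) / (2·IA·IF)
  ∠AIF = 18.43°

Step 9: From AF = 4, AI = 4·√10, FI = 12, by the inverse law of cosines:
  cos(∠FAI) = (AF² + AI² - FI²) / (2·AF·AI)
  ∠FAI = 71.57°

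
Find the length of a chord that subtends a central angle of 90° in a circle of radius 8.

Chord length = 2r sin(θ/2)
= 2 × 8 × sin(90°/2)
= 2 × 8 × sin(45°)
= 8*sqrt(2)

8*sqrt(2)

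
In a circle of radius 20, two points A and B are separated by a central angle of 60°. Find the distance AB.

Chord = 2(20) sin(30°) = 20

20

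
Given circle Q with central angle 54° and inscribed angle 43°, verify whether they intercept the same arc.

By the inscribed angle theorem, the inscribed angle for a central angle of 54° should be 54° / 2 = 27°.
The given inscribed angle is 43°, which does not equal 27°.
Therefore, no, they do not correspond to the same arc.

No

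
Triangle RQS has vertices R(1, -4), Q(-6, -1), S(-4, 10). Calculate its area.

The Shoelace formula computes the area from vertex coordinates by summing cross products.
For vertices (1,-4), (-6,-1), (-4,10):
Signed sum = 1*-1 - -6*-4 + -6*10 - -4*-1 + -4*-4 - 1*10
= -25 + -64 + 6 = -83
Area = (1/2)|-83| = 83/2.

83/2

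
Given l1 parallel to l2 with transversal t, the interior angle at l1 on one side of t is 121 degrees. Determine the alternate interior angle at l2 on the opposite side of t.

Alternate interior angles lie on opposite sides of the transversal, between the parallel lines.
By the alternate interior angle theorem, they are equal: 121 degrees.

121 degrees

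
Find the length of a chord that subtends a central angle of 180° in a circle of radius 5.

Chord = 2(5) sin(90°) = 10

10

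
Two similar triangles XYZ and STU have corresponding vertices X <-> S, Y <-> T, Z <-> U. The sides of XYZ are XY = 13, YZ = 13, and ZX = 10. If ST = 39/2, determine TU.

Since the triangles are similar, the ratio of corresponding sides is constant.
Scale factor k = ST / XY = 39/2 / 13 = 3/2
TU = k * YZ = 3/2 * 13 = 39/2

39/2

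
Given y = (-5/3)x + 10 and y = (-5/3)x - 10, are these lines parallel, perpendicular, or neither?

Slope of line 1: m1 = -5/3
Slope of line 2: m2 = -5/3
m1 = m2, so the lines are parallel.

Parallel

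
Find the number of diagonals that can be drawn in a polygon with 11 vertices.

Each of the 11 vertices connects to 8 non-adjacent vertices via diagonals.
Total connections = 11 × 8 = 88, but each diagonal is counted twice.
Number of diagonals = 88 / 2 = 44.

44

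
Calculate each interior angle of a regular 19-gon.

Each interior angle of a regular n-gon is (n - 2) * 180 / n.
For n = 19: (19 - 2) * 180 / 19 = 3060/19 = 3060/19 degrees.

3060/19 degrees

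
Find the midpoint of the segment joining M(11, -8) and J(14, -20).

M = ((x₁ + x₂)/2, (y₁ + y₂)/2)
= ((11 + 14)/2, (-8 + -20)/2)
= (25/2, -28/2) = (25/2, -14)

(25/2, -14)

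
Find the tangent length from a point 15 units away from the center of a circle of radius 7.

The tangent, radius, and line from the external point to the center form a right triangle.
The right angle is where the tangent meets the radius.
By the Pythagorean theorem: tangent² + 7² = 15²
tangent² = 225 - 49 = 176
tangent = 4*sqrt(11)

4*sqrt(11)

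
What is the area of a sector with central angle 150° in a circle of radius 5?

Sector area = π(5²)(5/12) = 125*pi/12

125*pi/12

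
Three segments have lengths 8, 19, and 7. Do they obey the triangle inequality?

Check the triangle inequality: 8 + 7 = 15 ≤ 19.
Since the sum of two sides does not exceed the third, no triangle can be formed.

No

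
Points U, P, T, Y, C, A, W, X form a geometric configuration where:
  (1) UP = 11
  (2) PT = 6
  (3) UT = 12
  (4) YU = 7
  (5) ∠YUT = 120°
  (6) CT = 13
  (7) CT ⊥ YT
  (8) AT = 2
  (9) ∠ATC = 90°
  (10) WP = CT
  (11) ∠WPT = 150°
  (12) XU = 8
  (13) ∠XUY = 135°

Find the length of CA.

Step 1: By the law of cosines on triangle CTA: CA² = 13² + 2² − 2·13·2·cos(90°) = 173, so CA = √173.

Therefore, the length of CA = √173.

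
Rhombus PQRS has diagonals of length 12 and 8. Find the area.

Area = (12 * 8) / 2 = 96 / 2 = 48

48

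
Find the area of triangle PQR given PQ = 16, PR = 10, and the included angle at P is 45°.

Area = (1/2) * PQ * PR * sin(P)
Area = (1/2) * 16 * 10 * sin(45°)
Area = (1/2) * 16 * 10 * sqrt(2)/2
Area = 40*sqrt(2)

40*sqrt(2)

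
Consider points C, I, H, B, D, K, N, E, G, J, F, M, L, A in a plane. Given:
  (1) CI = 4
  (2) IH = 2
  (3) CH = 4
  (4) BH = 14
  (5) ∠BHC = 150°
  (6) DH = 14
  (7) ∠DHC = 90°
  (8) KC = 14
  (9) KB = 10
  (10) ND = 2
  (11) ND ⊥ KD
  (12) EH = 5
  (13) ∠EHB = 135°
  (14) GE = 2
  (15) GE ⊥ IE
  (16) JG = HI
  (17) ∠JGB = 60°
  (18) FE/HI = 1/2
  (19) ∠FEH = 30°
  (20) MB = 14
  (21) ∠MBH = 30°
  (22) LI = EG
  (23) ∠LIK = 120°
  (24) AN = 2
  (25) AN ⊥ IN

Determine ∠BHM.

Step 1: By the law of cosines on triangle HBM: HM² = 14² + 14² − 2·14·14·cos(30°) = 52.52, so HM ≈ 7.25.
Step 2: By the inverse law of cosines on triangle BHM: cos(∠BHM) = (14² + 7.25² − 14²) / (2·14·7.25) = 52.52/202.91 = 0.2588, so ∠BHM = 75°.

Therefore, the measure of angle ∠BHM = 75°.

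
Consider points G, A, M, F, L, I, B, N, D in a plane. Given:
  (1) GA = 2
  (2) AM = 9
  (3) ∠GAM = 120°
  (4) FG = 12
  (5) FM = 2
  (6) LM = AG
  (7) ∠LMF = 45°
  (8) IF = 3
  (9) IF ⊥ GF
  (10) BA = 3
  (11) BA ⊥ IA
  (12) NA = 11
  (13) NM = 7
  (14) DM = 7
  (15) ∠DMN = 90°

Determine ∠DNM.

Step 1: By the law of cosines on triangle NMD: ND² = 7² + 7² − 2·7·7·cos(90°) = 98, so ND = 7·√2.
Step 2: By the inverse law of cosines on triangle DNM: cos(∠DNM) = ((7·√2)² + 7² − 7²) / (2·7·√2·7) = 98/138.59 = 0.7071, so ∠DNM = 45°.

Therefore, the measure of angle ∠DNM = 45°.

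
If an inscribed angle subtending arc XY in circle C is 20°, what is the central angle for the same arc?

The inscribed angle theorem states that a central angle is always twice any inscribed angle that subtends the same arc.
Since the inscribed angle is 20°, the central angle = 2 × 20° = 40°.

40°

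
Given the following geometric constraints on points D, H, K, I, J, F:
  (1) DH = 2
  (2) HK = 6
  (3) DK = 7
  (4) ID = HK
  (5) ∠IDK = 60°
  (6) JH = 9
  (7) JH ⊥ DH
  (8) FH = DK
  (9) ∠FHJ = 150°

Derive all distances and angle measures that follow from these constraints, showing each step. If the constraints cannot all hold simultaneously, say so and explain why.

The constraints are consistent.

From the given relations:
  ID = HK = 6
  FH = DK = 7

Step 1: From DH = 2, HJ = 9, and ∠DHJ = 90°, by the law of cosines:
  DJ² = DH² + HJ² - 2·DH·HJ·cos(90°) = 4 + 81 - 0 = 85
  DJ = √85

Step 2: From KD = 7, DI = 6, and ∠KDI = 60°, by the law of cosines:
  KI² = KD² + DI² - 2·KD·DI·cos(60°) = 49 + 36 - 42 = 43
  KI = √43

Step 3: From JH = 9, HF = 7, and ∠JHF = 150°, by the law of cosines:
  JF² = JH² + HF² - 2·JH·HF·cos(150°) = 81 + 49 + 109.1 = 239.1
  JF ≈ 15.46

Step 4: From DH = 2, DK = 7, HK = 6, by the inverse law of cosines:
  cos(∠HDK) = (DH² + DK² - HK²) / (2·DH·DK)
  ∠HDK = 52.62°

Step 5: From HD = 2, HK = 6, DK = 7, by the inverse law of cosines:
  cos(∠DHK) = (HD² + HK² - DK²) / (2·HD·HK)
  ∠DHK = 112.02°

Step 6: From KD = 7, KH = 6, DH = 2, by the inverse law of cosines:
  cos(∠DKH) = (KD² + KH² - DH²) / (2·KD·KH)
  ∠DKH = 15.36°

Step 7: From DH = 2, DJ = √85, HJ = 9, by the inverse law of cosines:
  cos(∠HDJ) = (DH² + DJ² - HJ²) / (2·DH·DJ)
  ∠HDJ = 77.47°

Step 8: From KD = 7, KI = √43, DI = 6, by the inverse law of cosines:
  cos(∠DKI) = (KD² + KI² - DI²) / (2·KD·KI)
  ∠DKI = 52.41°

Step 9: From ID = 6, IK = √43, DK = 7, by the inverse law of cosines:
  cos(∠DIK) = (ID² + IK² - DK²) / (2·ID·IK)
  ∠DIK = 67.59°

Step 10: From JD = √85, JH = 9, DH = 2, by the inverse law of cosines:
  cos(∠DJH) = (JD² + JH² - DH²) / (2·JD·JH)
  ∠DJH = 12.53°

Step 11: From JF = 15.46, JH = 9, FH = 7, by the inverse law of cosines:
  cos(∠FJH) = (JF² + JH² - FH²) / (2·JF·JH)
  ∠FJH = 13.08°

Step 12: From FH = 7, FJ = 15.46, HJ = 9, by the inverse law of cosines:
  cos(∠HFJ) = (FH² + FJ² - HJ²) / (2·FH·FJ)
  ∠HFJ = 16.92°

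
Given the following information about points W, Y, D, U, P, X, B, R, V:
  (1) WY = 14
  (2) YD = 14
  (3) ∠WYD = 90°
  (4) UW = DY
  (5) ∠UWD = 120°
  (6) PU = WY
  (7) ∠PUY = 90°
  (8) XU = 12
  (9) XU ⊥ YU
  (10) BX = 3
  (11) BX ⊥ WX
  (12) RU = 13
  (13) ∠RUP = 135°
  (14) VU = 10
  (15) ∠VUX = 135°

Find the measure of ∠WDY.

Step 1: By the law of cosines on triangle DYW: DW² = 14² + 14² − 2·14·14·cos(90°) = 392, so DW = 14·√2.
Step 2: By the inverse law of cosines on triangle WDY: cos(∠WDY) = ((14·√2)² + 14² − 14²) / (2·14·√2·14) = 392/554.37 = 0.7071, so ∠WDY = 45°.

Therefore, the measure of angle ∠WDY = 45°.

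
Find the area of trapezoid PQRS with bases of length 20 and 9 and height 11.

Area = (20 + 9) * 11 / 2 = 319 / 2 = 319/2

319/2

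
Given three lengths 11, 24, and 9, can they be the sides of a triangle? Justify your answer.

Check the triangle inequality: 11 + 9 = 20 ≤ 24.
Since the sum of two sides does not exceed the third, no triangle can be formed.

No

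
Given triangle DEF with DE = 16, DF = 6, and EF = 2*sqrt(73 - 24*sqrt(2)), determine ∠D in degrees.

cos(D) = (16² + 6² - (2*sqrt(73 - 24*sqrt(2)))²) / (2 × 16 × 6) = sqrt(2)/2, so D = arccos(sqrt(2)/2) = 45°.

45°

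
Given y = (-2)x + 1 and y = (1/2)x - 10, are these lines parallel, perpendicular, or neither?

Slope of line 1: m1 = -2
Slope of line 2: m2 = 1/2
m1 * m2 = -1, so perpendicular.

Perpendicular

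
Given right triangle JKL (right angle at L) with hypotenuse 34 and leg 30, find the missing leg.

By the Pythagorean theorem: KL^2 = JK^2 - JL^2
KL^2 = 34^2 - 30^2 = 1156 - 900 = 256
KL = sqrt(256) = 16

16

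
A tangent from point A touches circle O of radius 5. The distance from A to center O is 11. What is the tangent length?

The tangent, radius, and line from the external point to the center form a right triangle.
The right angle is where the tangent meets the radius.
By the Pythagorean theorem: tangent² + 5² = 11²
tangent² = 121 - 25 = 96
tangent = 4*sqrt(6)

4*sqrt(6)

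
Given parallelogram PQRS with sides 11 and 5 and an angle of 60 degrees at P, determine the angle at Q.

In a parallelogram, consecutive angles are supplementary (sum to 180°).
angle Q = 180 - angle P
angle Q = 180 - 60
angle Q = 120 degrees

120 degrees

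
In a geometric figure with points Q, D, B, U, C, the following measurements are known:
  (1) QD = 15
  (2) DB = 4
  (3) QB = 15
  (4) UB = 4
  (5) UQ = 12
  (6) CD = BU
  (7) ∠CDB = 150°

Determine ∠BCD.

From the given relations: CD = BU = 4.
Step 1: By the law of cosines on triangle CDB: CB² = 4² + 4² − 2·4·4·cos(150°) = 59.71, so CB ≈ 7.73.
Step 2: By the inverse law of cosines on triangle BCD: cos(∠BCD) = (7.73² + 4² − 4²) / (2·7.73·4) = 59.71/61.82 = 0.9659, so ∠BCD = 15°.

Therefore, the measure of angle ∠BCD = 15°.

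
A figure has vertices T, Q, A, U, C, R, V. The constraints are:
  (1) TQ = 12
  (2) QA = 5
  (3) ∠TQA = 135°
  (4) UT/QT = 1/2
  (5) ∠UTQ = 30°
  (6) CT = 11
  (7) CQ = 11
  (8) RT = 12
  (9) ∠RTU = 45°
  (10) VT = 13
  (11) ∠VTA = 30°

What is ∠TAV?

Step 1: By the law of cosines on triangle AQT: AT² = 5² + 12² − 2·5·12·cos(135°) = 253.85, so AT ≈ 15.93.
Step 2: By the law of cosines on triangle ATV: AV² = 15.93² + 13² − 2·15.93·13·cos(30°) = 64.1, so AV ≈ 8.01.
Step 3: By the inverse law of cosines on triangle TAV: cos(∠TAV) = (15.93² + 8.01² − 13²) / (2·15.93·8.01) = 148.95/255.12 = 0.5838, so ∠TAV = 54.28°.

Therefore, the measure of angle ∠TAV = 54.28°.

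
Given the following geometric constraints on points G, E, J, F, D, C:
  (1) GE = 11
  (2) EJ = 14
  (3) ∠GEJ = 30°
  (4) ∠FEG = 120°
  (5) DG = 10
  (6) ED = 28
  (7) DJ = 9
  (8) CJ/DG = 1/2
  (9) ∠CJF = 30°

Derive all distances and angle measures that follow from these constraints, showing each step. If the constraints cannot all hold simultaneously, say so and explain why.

These constraints are not satisfiable: by the triangle inequality in triangle JED, (2) EJ = 14 and (7) DJ = 9 force ED ≤ 14 + 9 = 23, but (6) says ED = 28. No planar figure meets all of them, so nothing further can be derived.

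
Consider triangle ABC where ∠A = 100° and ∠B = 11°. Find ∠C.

angle C = 180 - 100 - 11 = 69 degrees.

69 degrees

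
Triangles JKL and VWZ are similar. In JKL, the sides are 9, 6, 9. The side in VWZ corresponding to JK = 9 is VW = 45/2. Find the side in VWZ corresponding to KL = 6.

k = 45/2/9 = 5/2. WZ = 5/2 * 6 = 15.

15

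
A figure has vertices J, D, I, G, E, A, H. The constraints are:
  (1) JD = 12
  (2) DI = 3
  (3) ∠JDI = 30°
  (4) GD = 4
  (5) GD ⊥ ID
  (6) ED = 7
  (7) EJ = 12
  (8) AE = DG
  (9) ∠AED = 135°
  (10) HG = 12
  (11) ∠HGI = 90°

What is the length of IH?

Step 1: By the law of cosines on triangle GDI: GI² = 4² + 3² − 2·4·3·cos(90°) = 25, so GI = 5.
Step 2: By the law of cosines on triangle IGH: IH² = 5² + 12² − 2·5·12·cos(90°) = 169, so IH = 13.

Therefore, the length of IH = 13.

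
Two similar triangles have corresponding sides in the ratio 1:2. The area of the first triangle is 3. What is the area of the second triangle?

The ratio of areas of similar triangles = (side ratio)^2.
Side ratio = 1:2, so area ratio = 1:4.
Area of the second triangle / Area of the first triangle = 4/1
Area of the second triangle = 3 * 4/1 = 12

12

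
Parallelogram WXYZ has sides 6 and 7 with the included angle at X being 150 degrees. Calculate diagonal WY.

Law of cosines: d^2 = 6^2 + 7^2 - 2(6)(7)cos(150°) = 42*sqrt(3) + 85, so d = sqrt(42*sqrt(3) + 85).

sqrt(42*sqrt(3) + 85)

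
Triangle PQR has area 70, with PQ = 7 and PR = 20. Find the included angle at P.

Area = (1/2) * a * b * sin(C)
sin(C) = 2 * Area / (a * b)
sin(C) = 2 * 70 / (7 * 20)
sin(C) = 1
C = arcsin(1) = 90°

90°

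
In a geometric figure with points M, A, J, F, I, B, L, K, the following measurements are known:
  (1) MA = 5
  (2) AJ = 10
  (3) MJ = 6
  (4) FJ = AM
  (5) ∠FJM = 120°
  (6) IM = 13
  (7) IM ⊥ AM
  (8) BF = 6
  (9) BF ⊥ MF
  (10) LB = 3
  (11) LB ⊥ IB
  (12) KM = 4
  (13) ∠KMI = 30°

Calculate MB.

From the given relations: FJ = AM = 5.
Step 1: By the law of cosines on triangle FJM: FM² = 5² + 6² − 2·5·6·cos(120°) = 91, so FM = √91.
Step 2: By the law of cosines on triangle MFB: MB² = √91² + 6² − 2·√91·6·cos(90°) = 127, so MB = √127.

Therefore, the length of MB = √127.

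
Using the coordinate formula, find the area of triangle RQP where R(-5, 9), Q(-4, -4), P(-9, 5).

Using the Shoelace formula for a triangle:
Area = (1/2)|x0(y1 - y2) + x1(y2 - y0) + x2(y0 - y1)|
Area = (1/2)|-5(-4 - 5) + -4(5 - 9) + -9(9 - -4)|
Area = (1/2)|45 + 16 + -117|
Area = (1/2)|-56|
Area = (1/2)(56)
Area = 28

28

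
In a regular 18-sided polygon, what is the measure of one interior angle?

Each interior angle of a regular n-gon is (n - 2) * 180 / n.
For n = 18: (18 - 2) * 180 / 18 = 2880/18 = 160 degrees.

160 degrees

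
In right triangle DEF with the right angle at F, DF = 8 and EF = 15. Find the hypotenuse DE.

By the Pythagorean theorem: DE^2 = DF^2 + EF^2
DE^2 = 8^2 + 15^2 = 64 + 225 = 289
DE = sqrt(289) = 17

17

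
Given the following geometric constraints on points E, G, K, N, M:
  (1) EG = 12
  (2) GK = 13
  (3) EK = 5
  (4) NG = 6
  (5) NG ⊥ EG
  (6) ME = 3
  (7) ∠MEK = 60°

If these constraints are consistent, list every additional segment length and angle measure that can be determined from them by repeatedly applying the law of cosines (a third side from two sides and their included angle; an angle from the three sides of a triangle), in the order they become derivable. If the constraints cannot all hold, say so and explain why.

The constraints are consistent. Derivable facts, in order:
After 1 step:
- EN = 6·√5
- KM = √19
- ∠EGK = 22.62°
- ∠EKG = 67.38°
- ∠GEK = 90°
After 2 steps:
- ∠EKM = 36.59°
- ∠EMK = 83.41°
- ∠ENG = 63.43°
- ∠GEN = 26.57°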